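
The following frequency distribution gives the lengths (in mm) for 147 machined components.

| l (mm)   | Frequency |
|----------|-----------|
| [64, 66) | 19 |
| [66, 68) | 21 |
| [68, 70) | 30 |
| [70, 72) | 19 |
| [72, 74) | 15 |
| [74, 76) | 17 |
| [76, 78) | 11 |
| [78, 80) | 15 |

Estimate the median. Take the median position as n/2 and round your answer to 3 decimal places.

70.368

Cumulative frequencies: 19, 40, 70, 89, 104, 121, 132, 147
n = 147; position = n/2 = 73.5.
This falls in the class [70, 72): L = 70, F = 70, f = 19, h = 2.
Median ≈ 70 + ((73.5 − 70) / 19) × 2 = 70.3684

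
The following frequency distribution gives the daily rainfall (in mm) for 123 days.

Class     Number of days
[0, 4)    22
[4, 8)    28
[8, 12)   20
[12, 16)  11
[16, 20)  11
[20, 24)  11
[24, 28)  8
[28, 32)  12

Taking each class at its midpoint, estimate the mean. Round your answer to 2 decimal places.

12.80

Midpoints: 2, 6, 10, 14, 18, 22, 26, 30
Σfm = 22×2 + 28×6 + 20×10 + 11×14 + 11×18 + 11×22 + 8×26 + 12×30 = 1574
n = Σf = 123
Mean = 1574 / 123 = 12.7967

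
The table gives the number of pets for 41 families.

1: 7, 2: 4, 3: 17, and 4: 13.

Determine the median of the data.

Cumulative frequencies: 7, 11, 28, 41
n = 41, so the median is the value in position (n+1)/2 = 21.
Position 21 falls at value 3.

3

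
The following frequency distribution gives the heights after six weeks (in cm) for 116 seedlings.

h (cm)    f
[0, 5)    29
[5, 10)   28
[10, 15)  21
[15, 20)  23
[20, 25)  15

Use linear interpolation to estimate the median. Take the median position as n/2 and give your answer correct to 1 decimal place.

10.2

Cumulative frequencies: 29, 57, 78, 101, 116
n = 116; position = n/2 = 58.
This falls in the class [10, 15): L = 10, F = 57, f = 21, h = 5.
Median ≈ 10 + ((58 − 57) / 21) × 5 = 10.2381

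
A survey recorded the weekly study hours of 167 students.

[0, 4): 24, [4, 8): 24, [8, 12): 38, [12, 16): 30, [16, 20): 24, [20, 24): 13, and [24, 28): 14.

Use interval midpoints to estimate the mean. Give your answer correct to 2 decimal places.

12.42

Midpoints: 2, 6, 10, 14, 18, 22, 26
Σfm = 24×2 + 24×6 + 38×10 + 30×14 + 24×18 + 13×22 + 14×26 = 2074
n = Σf = 167
Mean = 2074 / 167 = 12.4192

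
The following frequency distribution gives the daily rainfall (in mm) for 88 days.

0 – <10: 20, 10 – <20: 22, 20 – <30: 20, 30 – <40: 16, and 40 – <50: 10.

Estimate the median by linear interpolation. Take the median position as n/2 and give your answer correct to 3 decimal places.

Cumulative frequencies: 20, 42, 62, 78, 88
n = 88; position = n/2 = 44.
This falls in the class 20 – <30: L = 20, F = 42, f = 20, h = 10.
Median ≈ 20 + ((44 − 42) / 20) × 10 = 21.0000

21.000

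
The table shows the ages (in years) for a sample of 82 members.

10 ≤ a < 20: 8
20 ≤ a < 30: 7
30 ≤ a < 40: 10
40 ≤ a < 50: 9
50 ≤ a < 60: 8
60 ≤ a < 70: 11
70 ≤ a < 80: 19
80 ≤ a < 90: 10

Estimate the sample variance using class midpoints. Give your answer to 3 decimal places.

514.679

Midpoints: 15, 25, 35, 45, 55, 65, 75, 85
n = 82, Σfm = 4480, mean = 54.6341
Σfm² = 286450
Σf(m − x̄)² = Σfm² − (Σfm)²/n = 286450 − 4480²/82 = 41689.0244
Sample variance = 41689.0244 / 81 = 514.6793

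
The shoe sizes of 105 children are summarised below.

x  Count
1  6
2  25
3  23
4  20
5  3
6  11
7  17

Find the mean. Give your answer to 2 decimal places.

Values: 1, 2, 3, 4, 5, 6, 7
Σfx = 6×1 + 25×2 + 23×3 + 20×4 + 3×5 + 11×6 + 17×7 = 405
n = Σf = 105
Mean = 405 / 105 = 3.8571

3.86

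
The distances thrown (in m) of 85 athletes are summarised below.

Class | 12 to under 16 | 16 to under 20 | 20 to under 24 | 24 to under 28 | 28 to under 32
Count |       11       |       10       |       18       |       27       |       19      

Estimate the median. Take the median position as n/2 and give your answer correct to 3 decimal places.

Cumulative frequencies: 11, 21, 39, 66, 85
n = 85; position = n/2 = 42.5.
This falls in the class 24 to under 28: L = 24, F = 39, f = 27, h = 4.
Median ≈ 24 + ((42.5 − 39) / 27) × 4 = 24.5185

24.519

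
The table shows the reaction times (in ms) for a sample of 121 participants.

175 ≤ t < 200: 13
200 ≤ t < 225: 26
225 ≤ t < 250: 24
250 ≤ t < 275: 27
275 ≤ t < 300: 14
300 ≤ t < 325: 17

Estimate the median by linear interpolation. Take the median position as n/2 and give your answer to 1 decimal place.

Cumulative frequencies: 13, 39, 63, 90, 104, 121
n = 121; position = n/2 = 60.5.
This falls in the class 225 ≤ t < 250: L = 225, F = 39, f = 24, h = 25.
Median ≈ 225 + ((60.5 − 39) / 24) × 25 = 247.3958

247.4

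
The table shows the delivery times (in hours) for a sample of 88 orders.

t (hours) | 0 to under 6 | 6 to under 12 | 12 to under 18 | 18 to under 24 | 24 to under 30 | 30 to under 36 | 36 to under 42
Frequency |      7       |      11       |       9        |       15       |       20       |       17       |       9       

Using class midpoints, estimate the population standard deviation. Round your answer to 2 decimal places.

10.62

Midpoints: 3, 9, 15, 21, 27, 33, 39
n = 88, Σfm = 2022, mean = 22.9773
Σfm² = 56376
Σf(m − x̄)² = Σfm² − (Σfm)²/n = 56376 − 2022²/88 = 9915.9545
Population variance = 9915.9545 / 88 = 112.6813
Standard deviation = √112.6813 = 10.6151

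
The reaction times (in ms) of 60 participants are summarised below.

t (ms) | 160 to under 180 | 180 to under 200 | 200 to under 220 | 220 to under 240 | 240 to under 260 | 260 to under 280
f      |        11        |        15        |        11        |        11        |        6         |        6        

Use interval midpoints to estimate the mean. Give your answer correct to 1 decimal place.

211.3

Midpoints: 170, 190, 210, 230, 250, 270
Σfm = 11×170 + 15×190 + 11×210 + 11×230 + 6×250 + 6×270 = 12680
n = Σf = 60
Mean = 12680 / 60 = 211.3333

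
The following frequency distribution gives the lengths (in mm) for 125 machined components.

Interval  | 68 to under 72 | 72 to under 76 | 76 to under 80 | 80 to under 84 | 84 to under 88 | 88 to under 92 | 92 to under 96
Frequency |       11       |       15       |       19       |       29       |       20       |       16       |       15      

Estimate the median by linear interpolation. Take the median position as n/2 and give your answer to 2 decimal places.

Cumulative frequencies: 11, 26, 45, 74, 94, 110, 125
n = 125; position = n/2 = 62.5.
This falls in the class 80 to under 84: L = 80, F = 45, f = 29, h = 4.
Median ≈ 80 + ((62.5 − 45) / 29) × 4 = 82.4138

82.41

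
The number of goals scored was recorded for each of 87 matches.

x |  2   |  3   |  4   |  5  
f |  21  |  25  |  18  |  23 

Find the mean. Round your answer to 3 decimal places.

3.494

Values: 2, 3, 4, 5
Σfx = 21×2 + 25×3 + 18×4 + 23×5 = 304
n = Σf = 87
Mean = 304 / 87 = 3.4943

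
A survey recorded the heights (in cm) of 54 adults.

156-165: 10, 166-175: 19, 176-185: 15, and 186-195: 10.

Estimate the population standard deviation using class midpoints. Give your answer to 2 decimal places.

9.95

Midpoints: 160.5, 170.5, 180.5, 190.5
n = 54, Σfm = 9457, mean = 175.1296
Σfm² = 1661543.5
Σf(m − x̄)² = Σfm² − (Σfm)²/n = 1661543.5 − 9457²/54 = 5342.5926
Population variance = 5342.5926 / 54 = 98.9369
Standard deviation = √98.9369 = 9.9467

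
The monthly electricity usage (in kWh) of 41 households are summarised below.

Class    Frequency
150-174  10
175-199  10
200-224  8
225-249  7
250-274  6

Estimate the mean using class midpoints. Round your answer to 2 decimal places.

205.29

Midpoints: 162, 187, 212, 237, 262
Σfm = 10×162 + 10×187 + 8×212 + 7×237 + 6×262 = 8417
n = Σf = 41
Mean = 8417 / 41 = 205.2927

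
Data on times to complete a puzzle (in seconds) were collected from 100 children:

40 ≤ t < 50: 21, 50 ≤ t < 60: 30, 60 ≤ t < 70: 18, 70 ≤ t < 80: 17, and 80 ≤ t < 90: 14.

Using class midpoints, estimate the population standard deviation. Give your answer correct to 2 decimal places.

Midpoints: 45, 55, 65, 75, 85
n = 100, Σfm = 6230, mean = 62.3000
Σfm² = 406100
Σf(m − x̄)² = Σfm² − (Σfm)²/n = 406100 − 6230²/100 = 17971.0000
Population variance = 17971.0000 / 100 = 179.7100
Standard deviation = √179.7100 = 13.4056

13.41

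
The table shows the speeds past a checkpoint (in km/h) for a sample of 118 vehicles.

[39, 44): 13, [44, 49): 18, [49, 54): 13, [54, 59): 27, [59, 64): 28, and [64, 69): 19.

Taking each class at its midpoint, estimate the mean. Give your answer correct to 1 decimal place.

55.6

Midpoints: 41.5, 46.5, 51.5, 56.5, 61.5, 66.5
Σfm = 13×41.5 + 18×46.5 + 13×51.5 + 27×56.5 + 28×61.5 + 19×66.5 = 6557
n = Σf = 118
Mean = 6557 / 118 = 55.5678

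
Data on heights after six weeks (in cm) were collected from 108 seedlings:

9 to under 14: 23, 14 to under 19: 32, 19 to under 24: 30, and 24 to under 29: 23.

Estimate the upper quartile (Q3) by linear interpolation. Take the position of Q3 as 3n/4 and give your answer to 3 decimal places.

23.333

Cumulative frequencies: 23, 55, 85, 108
n = 108; position = 3n/4 = 81.
This falls in the class 19 to under 24: L = 19, F = 55, f = 30, h = 5.
Upper quartile ≈ 19 + ((81 − 55) / 30) × 5 = 23.3333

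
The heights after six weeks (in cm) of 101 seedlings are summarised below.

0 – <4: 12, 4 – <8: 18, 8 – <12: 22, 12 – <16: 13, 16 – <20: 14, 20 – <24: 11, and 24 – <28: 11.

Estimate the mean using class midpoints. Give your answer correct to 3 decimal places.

13.010

Midpoints: 2, 6, 10, 14, 18, 22, 26
Σfm = 12×2 + 18×6 + 22×10 + 13×14 + 14×18 + 11×22 + 11×26 = 1314
n = Σf = 101
Mean = 1314 / 101 = 13.0099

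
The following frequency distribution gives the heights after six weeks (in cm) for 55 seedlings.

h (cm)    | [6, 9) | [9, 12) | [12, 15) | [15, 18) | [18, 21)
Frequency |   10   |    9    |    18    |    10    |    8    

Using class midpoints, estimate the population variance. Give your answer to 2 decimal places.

Midpoints: 7.5, 10.5, 13.5, 16.5, 19.5
n = 55, Σfm = 733.5, mean = 13.3364
Σfm² = 10599.75
Σf(m − x̄)² = Σfm² − (Σfm)²/n = 10599.75 − 733.5²/55 = 817.5273
Population variance = 817.5273 / 55 = 14.8641

14.86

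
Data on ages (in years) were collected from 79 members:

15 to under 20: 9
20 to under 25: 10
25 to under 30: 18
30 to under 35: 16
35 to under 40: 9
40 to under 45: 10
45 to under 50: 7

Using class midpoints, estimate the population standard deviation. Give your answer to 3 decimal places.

Midpoints: 17.5, 22.5, 27.5, 32.5, 37.5, 42.5, 47.5
n = 79, Σfm = 2492.5, mean = 31.5506
Σfm² = 84843.75
Σf(m − x̄)² = Σfm² − (Σfm)²/n = 84843.75 − 2492.5²/79 = 6203.7975
Population variance = 6203.7975 / 79 = 78.5291
Standard deviation = √78.5291 = 8.8617

8.862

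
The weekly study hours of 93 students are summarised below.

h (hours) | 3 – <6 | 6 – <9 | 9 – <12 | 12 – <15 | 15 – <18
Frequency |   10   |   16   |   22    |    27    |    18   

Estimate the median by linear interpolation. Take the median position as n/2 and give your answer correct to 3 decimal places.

11.795

Cumulative frequencies: 10, 26, 48, 75, 93
n = 93; position = n/2 = 46.5.
This falls in the class 9 – <12: L = 9, F = 26, f = 22, h = 3.
Median ≈ 9 + ((46.5 − 26) / 22) × 3 = 11.7955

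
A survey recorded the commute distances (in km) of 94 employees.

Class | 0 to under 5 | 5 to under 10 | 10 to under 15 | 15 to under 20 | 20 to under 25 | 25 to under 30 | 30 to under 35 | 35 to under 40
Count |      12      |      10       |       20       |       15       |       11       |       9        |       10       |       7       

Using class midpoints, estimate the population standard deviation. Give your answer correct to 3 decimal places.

10.515

Midpoints: 2.5, 7.5, 12.5, 17.5, 22.5, 27.5, 32.5, 37.5
n = 94, Σfm = 1700, mean = 18.0851
Σfm² = 41137.5
Σf(m − x̄)² = Σfm² − (Σfm)²/n = 41137.5 − 1700²/94 = 10392.8191
Population variance = 10392.8191 / 94 = 110.5619
Standard deviation = √110.5619 = 10.5148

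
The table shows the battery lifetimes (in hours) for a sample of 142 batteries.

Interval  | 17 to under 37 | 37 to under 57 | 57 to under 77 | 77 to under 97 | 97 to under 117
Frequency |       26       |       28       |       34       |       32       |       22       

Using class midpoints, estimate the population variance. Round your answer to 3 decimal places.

Midpoints: 27, 47, 67, 87, 107
n = 142, Σfm = 9434, mean = 66.4366
Σfm² = 727518
Σf(m − x̄)² = Σfm² − (Σfm)²/n = 727518 − 9434²/142 = 100754.9296
Population variance = 100754.9296 / 142 = 709.5418

709.542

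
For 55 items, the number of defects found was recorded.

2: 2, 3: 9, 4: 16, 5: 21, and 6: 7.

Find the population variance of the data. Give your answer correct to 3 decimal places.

Values: 2, 3, 4, 5, 6
n = 55, Σfx = 242, mean = 4.4000
Σfx² = 1122
Σf(x − x̄)² = Σfx² − (Σfx)²/n = 1122 − 242²/55 = 57.2000
Population variance = 57.2000 / 55 = 1.0400

1.040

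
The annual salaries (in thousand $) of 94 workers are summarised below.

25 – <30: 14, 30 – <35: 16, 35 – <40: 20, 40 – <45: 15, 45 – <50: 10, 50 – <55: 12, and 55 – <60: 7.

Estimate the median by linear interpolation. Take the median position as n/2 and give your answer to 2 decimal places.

Cumulative frequencies: 14, 30, 50, 65, 75, 87, 94
n = 94; position = n/2 = 47.
This falls in the class 35 – <40: L = 35, F = 30, f = 20, h = 5.
Median ≈ 35 + ((47 − 30) / 20) × 5 = 39.2500

39.25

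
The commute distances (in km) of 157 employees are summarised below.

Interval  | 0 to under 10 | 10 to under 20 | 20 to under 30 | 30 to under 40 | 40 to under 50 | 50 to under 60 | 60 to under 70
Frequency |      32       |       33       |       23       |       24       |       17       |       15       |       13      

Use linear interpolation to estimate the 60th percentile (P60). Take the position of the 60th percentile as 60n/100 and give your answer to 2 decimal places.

Cumulative frequencies: 32, 65, 88, 112, 129, 144, 157
n = 157; position = 60n/100 = 94.2.
This falls in the class 30 to under 40: L = 30, F = 88, f = 24, h = 10.
60th percentile ≈ 30 + ((94.2 − 88) / 24) × 10 = 32.5833

32.58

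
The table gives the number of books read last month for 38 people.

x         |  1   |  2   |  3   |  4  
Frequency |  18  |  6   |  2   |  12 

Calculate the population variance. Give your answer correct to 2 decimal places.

1.75

Values: 1, 2, 3, 4
n = 38, Σfx = 84, mean = 2.2105
Σfx² = 252
Σf(x − x̄)² = Σfx² − (Σfx)²/n = 252 − 84²/38 = 66.3158
Population variance = 66.3158 / 38 = 1.7452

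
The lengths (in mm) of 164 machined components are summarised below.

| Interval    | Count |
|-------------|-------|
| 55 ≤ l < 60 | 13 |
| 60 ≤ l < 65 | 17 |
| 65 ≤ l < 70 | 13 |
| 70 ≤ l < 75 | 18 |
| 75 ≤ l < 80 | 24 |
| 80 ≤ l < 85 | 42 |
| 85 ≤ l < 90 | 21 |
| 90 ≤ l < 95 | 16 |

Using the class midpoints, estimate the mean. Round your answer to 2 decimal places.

Midpoints: 57.5, 62.5, 67.5, 72.5, 77.5, 82.5, 87.5, 92.5
Σfm = 13×57.5 + 17×62.5 + 13×67.5 + 18×72.5 + 24×77.5 + 42×82.5 + 21×87.5 + 16×92.5 = 12635
n = Σf = 164
Mean = 12635 / 164 = 77.0427

77.04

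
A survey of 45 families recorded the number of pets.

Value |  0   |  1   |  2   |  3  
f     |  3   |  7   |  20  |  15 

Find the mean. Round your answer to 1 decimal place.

2.0

Values: 0, 1, 2, 3
Σfx = 3×0 + 7×1 + 20×2 + 15×3 = 92
n = Σf = 45
Mean = 92 / 45 = 2.0444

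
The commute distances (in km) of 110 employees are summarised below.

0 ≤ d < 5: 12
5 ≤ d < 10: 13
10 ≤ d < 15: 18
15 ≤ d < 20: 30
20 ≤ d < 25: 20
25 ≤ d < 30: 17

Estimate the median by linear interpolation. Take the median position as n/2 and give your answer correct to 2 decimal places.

17.00

Cumulative frequencies: 12, 25, 43, 73, 93, 110
n = 110; position = n/2 = 55.
This falls in the class 15 ≤ d < 20: L = 15, F = 43, f = 30, h = 5.
Median ≈ 15 + ((55 − 43) / 30) × 5 = 17.0000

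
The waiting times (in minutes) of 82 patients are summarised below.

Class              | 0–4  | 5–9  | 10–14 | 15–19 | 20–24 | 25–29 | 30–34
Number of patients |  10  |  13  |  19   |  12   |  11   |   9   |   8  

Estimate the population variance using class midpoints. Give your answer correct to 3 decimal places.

Midpoints: 2, 7, 12, 17, 22, 27, 32
n = 82, Σfm = 1284, mean = 15.6585
Σfm² = 26958
Σf(m − x̄)² = Σfm² − (Σfm)²/n = 26958 − 1284²/82 = 6852.4390
Population variance = 6852.4390 / 82 = 83.5663

83.566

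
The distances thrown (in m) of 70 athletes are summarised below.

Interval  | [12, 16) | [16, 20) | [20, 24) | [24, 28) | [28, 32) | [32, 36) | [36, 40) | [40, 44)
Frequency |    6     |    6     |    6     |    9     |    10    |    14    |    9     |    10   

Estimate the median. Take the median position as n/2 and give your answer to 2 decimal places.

Cumulative frequencies: 6, 12, 18, 27, 37, 51, 60, 70
n = 70; position = n/2 = 35.
This falls in the class [28, 32): L = 28, F = 27, f = 10, h = 4.
Median ≈ 28 + ((35 − 27) / 10) × 4 = 31.2000

31.20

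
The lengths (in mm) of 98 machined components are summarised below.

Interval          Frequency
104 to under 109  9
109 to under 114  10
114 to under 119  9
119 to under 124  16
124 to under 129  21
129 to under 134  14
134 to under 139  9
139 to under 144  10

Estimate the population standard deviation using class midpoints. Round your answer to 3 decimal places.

Midpoints: 106.5, 111.5, 116.5, 121.5, 126.5, 131.5, 136.5, 141.5
n = 98, Σfm = 12207, mean = 124.5612
Σfm² = 1530800.5
Σf(m − x̄)² = Σfm² − (Σfm)²/n = 1530800.5 − 12207²/98 = 10281.6327
Population variance = 10281.6327 / 98 = 104.9146
Standard deviation = √104.9146 = 10.2428

10.243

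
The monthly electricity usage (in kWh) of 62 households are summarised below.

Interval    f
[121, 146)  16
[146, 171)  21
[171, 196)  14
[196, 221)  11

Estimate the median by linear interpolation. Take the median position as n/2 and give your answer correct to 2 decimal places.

Cumulative frequencies: 16, 37, 51, 62
n = 62; position = n/2 = 31.
This falls in the class [146, 171): L = 146, F = 16, f = 21, h = 25.
Median ≈ 146 + ((31 − 16) / 21) × 25 = 163.8571

163.86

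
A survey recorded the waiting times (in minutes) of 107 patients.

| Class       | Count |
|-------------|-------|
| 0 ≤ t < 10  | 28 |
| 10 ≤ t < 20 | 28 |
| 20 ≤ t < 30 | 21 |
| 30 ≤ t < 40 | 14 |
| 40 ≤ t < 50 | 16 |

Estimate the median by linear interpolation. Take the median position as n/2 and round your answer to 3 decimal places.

19.107

Cumulative frequencies: 28, 56, 77, 91, 107
n = 107; position = n/2 = 53.5.
This falls in the class 10 ≤ t < 20: L = 10, F = 28, f = 28, h = 10.
Median ≈ 10 + ((53.5 − 28) / 28) × 10 = 19.1071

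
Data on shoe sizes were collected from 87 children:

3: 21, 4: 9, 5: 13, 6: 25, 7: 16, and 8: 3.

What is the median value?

Cumulative frequencies: 21, 30, 43, 68, 84, 87
n = 87, so the median is the value in position (n+1)/2 = 44.
Position 44 falls at value 6.

6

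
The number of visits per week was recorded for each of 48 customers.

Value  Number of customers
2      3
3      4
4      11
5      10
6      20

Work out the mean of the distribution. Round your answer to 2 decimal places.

4.83

Values: 2, 3, 4, 5, 6
Σfx = 3×2 + 4×3 + 11×4 + 10×5 + 20×6 = 232
n = Σf = 48
Mean = 232 / 48 = 4.8333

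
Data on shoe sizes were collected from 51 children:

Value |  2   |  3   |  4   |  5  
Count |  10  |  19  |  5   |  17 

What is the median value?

3

Cumulative frequencies: 10, 29, 34, 51
n = 51, so the median is the value in position (n+1)/2 = 26.
Position 26 falls at value 3.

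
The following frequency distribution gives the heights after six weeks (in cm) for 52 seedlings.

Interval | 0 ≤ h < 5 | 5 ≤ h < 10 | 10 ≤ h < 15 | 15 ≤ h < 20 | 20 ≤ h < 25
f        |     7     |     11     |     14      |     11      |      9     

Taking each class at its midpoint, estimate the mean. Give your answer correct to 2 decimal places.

12.88

Midpoints: 2.5, 7.5, 12.5, 17.5, 22.5
Σfm = 7×2.5 + 11×7.5 + 14×12.5 + 11×17.5 + 9×22.5 = 670
n = Σf = 52
Mean = 670 / 52 = 12.8846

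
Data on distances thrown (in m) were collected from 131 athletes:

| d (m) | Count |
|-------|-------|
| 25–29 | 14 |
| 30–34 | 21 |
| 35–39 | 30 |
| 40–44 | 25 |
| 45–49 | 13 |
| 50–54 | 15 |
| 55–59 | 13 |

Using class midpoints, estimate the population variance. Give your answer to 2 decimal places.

80.57

Midpoints: 27, 32, 37, 42, 47, 52, 57
n = 131, Σfm = 5342, mean = 40.7786
Σfm² = 228394
Σf(m − x̄)² = Σfm² − (Σfm)²/n = 228394 − 5342²/131 = 10554.5802
Population variance = 10554.5802 / 131 = 80.5693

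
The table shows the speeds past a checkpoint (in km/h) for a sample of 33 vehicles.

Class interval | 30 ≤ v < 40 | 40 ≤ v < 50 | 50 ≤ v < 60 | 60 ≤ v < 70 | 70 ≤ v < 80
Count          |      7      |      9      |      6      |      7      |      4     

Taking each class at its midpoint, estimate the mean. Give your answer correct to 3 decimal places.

52.576

Midpoints: 35, 45, 55, 65, 75
Σfm = 7×35 + 9×45 + 6×55 + 7×65 + 4×75 = 1735
n = Σf = 33
Mean = 1735 / 33 = 52.5758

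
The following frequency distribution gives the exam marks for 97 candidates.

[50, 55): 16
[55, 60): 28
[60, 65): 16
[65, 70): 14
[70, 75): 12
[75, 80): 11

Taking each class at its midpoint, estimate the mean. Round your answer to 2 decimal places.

63.07

Midpoints: 52.5, 57.5, 62.5, 67.5, 72.5, 77.5
Σfm = 16×52.5 + 28×57.5 + 16×62.5 + 14×67.5 + 12×72.5 + 11×77.5 = 6117.5
n = Σf = 97
Mean = 6117.5 / 97 = 63.0670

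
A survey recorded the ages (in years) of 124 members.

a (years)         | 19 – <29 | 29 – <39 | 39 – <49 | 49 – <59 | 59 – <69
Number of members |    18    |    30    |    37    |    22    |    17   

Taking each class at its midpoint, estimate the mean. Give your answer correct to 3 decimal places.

43.194

Midpoints: 24, 34, 44, 54, 64
Σfm = 18×24 + 30×34 + 37×44 + 22×54 + 17×64 = 5356
n = Σf = 124
Mean = 5356 / 124 = 43.1935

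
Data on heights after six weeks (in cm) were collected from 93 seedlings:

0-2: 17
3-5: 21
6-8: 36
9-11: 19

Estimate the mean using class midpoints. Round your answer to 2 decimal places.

5.84

Midpoints: 1, 4, 7, 10
Σfm = 17×1 + 21×4 + 36×7 + 19×10 = 543
n = Σf = 93
Mean = 543 / 93 = 5.8387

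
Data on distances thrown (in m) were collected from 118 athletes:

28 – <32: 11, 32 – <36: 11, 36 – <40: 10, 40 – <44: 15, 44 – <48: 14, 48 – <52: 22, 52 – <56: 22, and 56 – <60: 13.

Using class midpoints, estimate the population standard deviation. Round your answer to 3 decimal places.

Midpoints: 30, 34, 38, 42, 46, 50, 54, 58
n = 118, Σfm = 5400, mean = 45.7627
Σfm² = 256024
Σf(m − x̄)² = Σfm² − (Σfm)²/n = 256024 − 5400²/118 = 8905.3559
Population variance = 8905.3559 / 118 = 75.4691
Standard deviation = √75.4691 = 8.6873

8.687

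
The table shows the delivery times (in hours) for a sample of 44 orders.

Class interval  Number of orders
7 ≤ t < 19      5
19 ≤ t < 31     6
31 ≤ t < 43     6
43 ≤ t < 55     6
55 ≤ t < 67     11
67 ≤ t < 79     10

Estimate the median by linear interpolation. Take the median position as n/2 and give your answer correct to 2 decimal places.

53.00

Cumulative frequencies: 5, 11, 17, 23, 34, 44
n = 44; position = n/2 = 22.
This falls in the class 43 ≤ t < 55: L = 43, F = 17, f = 6, h = 12.
Median ≈ 43 + ((22 − 17) / 6) × 12 = 53.0000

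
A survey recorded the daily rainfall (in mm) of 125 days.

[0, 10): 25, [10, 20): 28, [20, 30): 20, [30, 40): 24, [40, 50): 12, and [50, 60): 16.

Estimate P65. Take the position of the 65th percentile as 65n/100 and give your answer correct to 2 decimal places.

33.44

Cumulative frequencies: 25, 53, 73, 97, 109, 125
n = 125; position = 65n/100 = 81.25.
This falls in the class [30, 40): L = 30, F = 73, f = 24, h = 10.
65th percentile ≈ 30 + ((81.25 − 73) / 24) × 10 = 33.4375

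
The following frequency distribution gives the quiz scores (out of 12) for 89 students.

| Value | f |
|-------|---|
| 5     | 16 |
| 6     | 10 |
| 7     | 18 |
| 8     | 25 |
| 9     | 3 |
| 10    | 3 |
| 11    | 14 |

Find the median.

8

Cumulative frequencies: 16, 26, 44, 69, 72, 75, 89
n = 89, so the median is the value in position (n+1)/2 = 45.
Position 45 falls at value 8.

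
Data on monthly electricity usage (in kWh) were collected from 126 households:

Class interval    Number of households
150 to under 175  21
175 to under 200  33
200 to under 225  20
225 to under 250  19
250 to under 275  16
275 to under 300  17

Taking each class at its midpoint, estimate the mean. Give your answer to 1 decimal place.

Midpoints: 162.5, 187.5, 212.5, 237.5, 262.5, 287.5
Σfm = 21×162.5 + 33×187.5 + 20×212.5 + 19×237.5 + 16×262.5 + 17×287.5 = 27450
n = Σf = 126
Mean = 27450 / 126 = 217.8571

217.9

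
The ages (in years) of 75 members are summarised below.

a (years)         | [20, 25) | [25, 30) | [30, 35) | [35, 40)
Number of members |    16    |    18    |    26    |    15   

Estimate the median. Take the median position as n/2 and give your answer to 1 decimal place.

30.7

Cumulative frequencies: 16, 34, 60, 75
n = 75; position = n/2 = 37.5.
This falls in the class [30, 35): L = 30, F = 34, f = 26, h = 5.
Median ≈ 30 + ((37.5 − 34) / 26) × 5 = 30.6731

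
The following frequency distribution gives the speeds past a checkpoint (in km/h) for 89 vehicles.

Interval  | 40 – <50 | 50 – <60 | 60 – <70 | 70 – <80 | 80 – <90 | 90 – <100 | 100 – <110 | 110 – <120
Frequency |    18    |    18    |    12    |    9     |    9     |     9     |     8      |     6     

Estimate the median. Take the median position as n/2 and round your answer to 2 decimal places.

Cumulative frequencies: 18, 36, 48, 57, 66, 75, 83, 89
n = 89; position = n/2 = 44.5.
This falls in the class 60 – <70: L = 60, F = 36, f = 12, h = 10.
Median ≈ 60 + ((44.5 − 36) / 12) × 10 = 67.0833

67.08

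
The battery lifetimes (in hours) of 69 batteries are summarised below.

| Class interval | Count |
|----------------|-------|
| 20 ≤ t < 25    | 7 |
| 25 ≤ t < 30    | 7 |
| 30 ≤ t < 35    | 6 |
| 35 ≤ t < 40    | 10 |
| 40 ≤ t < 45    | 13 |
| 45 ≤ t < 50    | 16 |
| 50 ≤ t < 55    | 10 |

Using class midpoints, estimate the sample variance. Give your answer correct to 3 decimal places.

Midpoints: 22.5, 27.5, 32.5, 37.5, 42.5, 47.5, 52.5
n = 69, Σfm = 2757.5, mean = 39.9638
Σfm² = 116381.25
Σf(m − x̄)² = Σfm² − (Σfm)²/n = 116381.25 − 2757.5²/69 = 6181.1594
Sample variance = 6181.1594 / 68 = 90.8994

90.899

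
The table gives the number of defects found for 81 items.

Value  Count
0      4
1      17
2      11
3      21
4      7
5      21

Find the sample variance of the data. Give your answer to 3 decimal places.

2.565

Values: 0, 1, 2, 3, 4, 5
n = 81, Σfx = 235, mean = 2.9012
Σfx² = 887
Σf(x − x̄)² = Σfx² − (Σfx)²/n = 887 − 235²/81 = 205.2099
Sample variance = 205.2099 / 80 = 2.5651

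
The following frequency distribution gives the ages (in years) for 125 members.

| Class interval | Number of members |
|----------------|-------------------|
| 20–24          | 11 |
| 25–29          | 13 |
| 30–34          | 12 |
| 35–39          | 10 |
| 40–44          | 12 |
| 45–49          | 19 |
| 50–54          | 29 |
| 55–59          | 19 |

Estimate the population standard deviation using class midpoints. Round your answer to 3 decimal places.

11.443

Midpoints: 22, 27, 32, 37, 42, 47, 52, 57
n = 125, Σfm = 5335, mean = 42.6800
Σfm² = 244065
Σf(m − x̄)² = Σfm² − (Σfm)²/n = 244065 − 5335²/125 = 16367.2000
Population variance = 16367.2000 / 125 = 130.9376
Standard deviation = √130.9376 = 11.4428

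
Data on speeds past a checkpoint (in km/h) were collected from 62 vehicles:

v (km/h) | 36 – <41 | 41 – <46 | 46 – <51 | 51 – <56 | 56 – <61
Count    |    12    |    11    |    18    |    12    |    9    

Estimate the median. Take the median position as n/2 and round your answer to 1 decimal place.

48.2

Cumulative frequencies: 12, 23, 41, 53, 62
n = 62; position = n/2 = 31.
This falls in the class 46 – <51: L = 46, F = 23, f = 18, h = 5.
Median ≈ 46 + ((31 − 23) / 18) × 5 = 48.2222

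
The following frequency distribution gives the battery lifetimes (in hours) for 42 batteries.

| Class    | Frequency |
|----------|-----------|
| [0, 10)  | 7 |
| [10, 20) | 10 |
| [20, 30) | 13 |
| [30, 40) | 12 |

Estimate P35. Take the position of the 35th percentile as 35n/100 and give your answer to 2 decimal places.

Cumulative frequencies: 7, 17, 30, 42
n = 42; position = 35n/100 = 14.7.
This falls in the class [10, 20): L = 10, F = 7, f = 10, h = 10.
35th percentile ≈ 10 + ((14.7 − 7) / 10) × 10 = 17.7000

17.70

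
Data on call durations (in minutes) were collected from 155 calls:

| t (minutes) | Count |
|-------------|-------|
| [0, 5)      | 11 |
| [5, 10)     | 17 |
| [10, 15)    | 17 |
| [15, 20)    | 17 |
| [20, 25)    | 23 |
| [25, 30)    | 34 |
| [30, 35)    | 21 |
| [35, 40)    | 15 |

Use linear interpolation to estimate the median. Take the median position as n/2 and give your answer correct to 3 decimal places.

Cumulative frequencies: 11, 28, 45, 62, 85, 119, 140, 155
n = 155; position = n/2 = 77.5.
This falls in the class [20, 25): L = 20, F = 62, f = 23, h = 5.
Median ≈ 20 + ((77.5 − 62) / 23) × 5 = 23.3696

23.370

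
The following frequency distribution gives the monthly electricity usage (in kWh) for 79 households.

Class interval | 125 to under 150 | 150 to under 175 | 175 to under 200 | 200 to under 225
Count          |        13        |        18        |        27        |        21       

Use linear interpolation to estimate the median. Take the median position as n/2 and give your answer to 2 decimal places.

182.87

Cumulative frequencies: 13, 31, 58, 79
n = 79; position = n/2 = 39.5.
This falls in the class 175 to under 200: L = 175, F = 31, f = 27, h = 25.
Median ≈ 175 + ((39.5 − 31) / 27) × 25 = 182.8704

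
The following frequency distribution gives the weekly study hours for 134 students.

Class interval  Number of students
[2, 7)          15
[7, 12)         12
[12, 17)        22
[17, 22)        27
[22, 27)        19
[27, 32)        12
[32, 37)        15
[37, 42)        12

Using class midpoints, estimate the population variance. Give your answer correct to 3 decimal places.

108.934

Midpoints: 4.5, 9.5, 14.5, 19.5, 24.5, 29.5, 34.5, 39.5
n = 134, Σfm = 2838, mean = 21.1791
Σfm² = 74703.5
Σf(m − x̄)² = Σfm² − (Σfm)²/n = 74703.5 − 2838²/134 = 14597.2015
Population variance = 14597.2015 / 134 = 108.9343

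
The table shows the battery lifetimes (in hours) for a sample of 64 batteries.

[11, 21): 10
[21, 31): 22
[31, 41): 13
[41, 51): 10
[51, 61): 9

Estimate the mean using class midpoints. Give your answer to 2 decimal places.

33.81

Midpoints: 16, 26, 36, 46, 56
Σfm = 10×16 + 22×26 + 13×36 + 10×46 + 9×56 = 2164
n = Σf = 64
Mean = 2164 / 64 = 33.8125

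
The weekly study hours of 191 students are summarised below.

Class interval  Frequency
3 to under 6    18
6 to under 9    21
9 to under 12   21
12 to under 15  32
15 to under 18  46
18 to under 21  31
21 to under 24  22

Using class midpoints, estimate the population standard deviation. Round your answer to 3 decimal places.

Midpoints: 4.5, 7.5, 10.5, 13.5, 16.5, 19.5, 22.5
n = 191, Σfm = 2749.5, mean = 14.3953
Σfm² = 45141.75
Σf(m − x̄)² = Σfm² − (Σfm)²/n = 45141.75 − 2749.5²/191 = 5561.9058
Population variance = 5561.9058 / 191 = 29.1199
Standard deviation = √29.1199 = 5.3963

5.396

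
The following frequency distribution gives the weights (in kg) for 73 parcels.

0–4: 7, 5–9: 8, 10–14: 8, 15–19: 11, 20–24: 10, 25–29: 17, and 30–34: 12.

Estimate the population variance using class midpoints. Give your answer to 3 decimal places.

Midpoints: 2, 7, 12, 17, 22, 27, 32
n = 73, Σfm = 1416, mean = 19.3973
Σfm² = 34272
Σf(m − x̄)² = Σfm² − (Σfm)²/n = 34272 − 1416²/73 = 6805.4795
Population variance = 6805.4795 / 73 = 93.2257

93.226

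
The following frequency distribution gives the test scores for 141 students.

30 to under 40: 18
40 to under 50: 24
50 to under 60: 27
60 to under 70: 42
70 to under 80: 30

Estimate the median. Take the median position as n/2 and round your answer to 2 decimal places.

Cumulative frequencies: 18, 42, 69, 111, 141
n = 141; position = n/2 = 70.5.
This falls in the class 60 to under 70: L = 60, F = 69, f = 42, h = 10.
Median ≈ 60 + ((70.5 − 69) / 42) × 10 = 60.3571

60.36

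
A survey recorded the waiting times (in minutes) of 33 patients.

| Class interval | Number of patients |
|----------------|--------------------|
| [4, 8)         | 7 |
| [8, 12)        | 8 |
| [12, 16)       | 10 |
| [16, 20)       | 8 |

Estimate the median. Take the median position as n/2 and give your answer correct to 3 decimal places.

Cumulative frequencies: 7, 15, 25, 33
n = 33; position = n/2 = 16.5.
This falls in the class [12, 16): L = 12, F = 15, f = 10, h = 4.
Median ≈ 12 + ((16.5 − 15) / 10) × 4 = 12.6000

12.600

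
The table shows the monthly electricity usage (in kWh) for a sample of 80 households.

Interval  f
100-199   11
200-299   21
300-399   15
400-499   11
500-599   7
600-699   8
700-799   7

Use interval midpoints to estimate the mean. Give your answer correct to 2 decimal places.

Midpoints: 149.5, 249.5, 349.5, 449.5, 549.5, 649.5, 749.5
Σfm = 11×149.5 + 21×249.5 + 15×349.5 + 11×449.5 + 7×549.5 + 8×649.5 + 7×749.5 = 31360
n = Σf = 80
Mean = 31360 / 80 = 392.0000

392.00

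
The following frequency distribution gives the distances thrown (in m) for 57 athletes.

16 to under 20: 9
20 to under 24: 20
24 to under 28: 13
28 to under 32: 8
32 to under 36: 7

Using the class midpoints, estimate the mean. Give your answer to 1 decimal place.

24.9

Midpoints: 18, 22, 26, 30, 34
Σfm = 9×18 + 20×22 + 13×26 + 8×30 + 7×34 = 1418
n = Σf = 57
Mean = 1418 / 57 = 24.8772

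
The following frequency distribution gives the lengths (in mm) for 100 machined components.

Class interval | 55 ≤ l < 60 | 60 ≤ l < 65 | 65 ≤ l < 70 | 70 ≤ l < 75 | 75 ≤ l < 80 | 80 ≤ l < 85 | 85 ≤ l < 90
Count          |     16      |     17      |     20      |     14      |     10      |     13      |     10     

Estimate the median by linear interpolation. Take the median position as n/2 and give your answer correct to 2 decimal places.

Cumulative frequencies: 16, 33, 53, 67, 77, 90, 100
n = 100; position = n/2 = 50.
This falls in the class 65 ≤ l < 70: L = 65, F = 33, f = 20, h = 5.
Median ≈ 65 + ((50 − 33) / 20) × 5 = 69.2500

69.25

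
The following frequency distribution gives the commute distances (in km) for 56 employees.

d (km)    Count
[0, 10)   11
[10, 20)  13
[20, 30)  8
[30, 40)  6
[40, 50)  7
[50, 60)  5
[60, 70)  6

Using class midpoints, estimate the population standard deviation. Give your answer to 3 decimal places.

19.898

Midpoints: 5, 15, 25, 35, 45, 55, 65
n = 56, Σfm = 1640, mean = 29.2857
Σfm² = 70200
Σf(m − x̄)² = Σfm² − (Σfm)²/n = 70200 − 1640²/56 = 22171.4286
Population variance = 22171.4286 / 56 = 395.9184
Standard deviation = √395.9184 = 19.8977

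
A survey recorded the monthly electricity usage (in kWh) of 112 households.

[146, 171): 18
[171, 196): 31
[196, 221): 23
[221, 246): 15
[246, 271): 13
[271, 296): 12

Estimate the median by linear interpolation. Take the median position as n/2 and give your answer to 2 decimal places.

Cumulative frequencies: 18, 49, 72, 87, 100, 112
n = 112; position = n/2 = 56.
This falls in the class [196, 221): L = 196, F = 49, f = 23, h = 25.
Median ≈ 196 + ((56 − 49) / 23) × 25 = 203.6087

203.61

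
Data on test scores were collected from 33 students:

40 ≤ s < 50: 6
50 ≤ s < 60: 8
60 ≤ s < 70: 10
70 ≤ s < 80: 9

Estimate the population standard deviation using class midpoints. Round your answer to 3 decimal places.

10.636

Midpoints: 45, 55, 65, 75
n = 33, Σfm = 2035, mean = 61.6667
Σfm² = 129225
Σf(m − x̄)² = Σfm² − (Σfm)²/n = 129225 − 2035²/33 = 3733.3333
Population variance = 3733.3333 / 33 = 113.1313
Standard deviation = √113.1313 = 10.6363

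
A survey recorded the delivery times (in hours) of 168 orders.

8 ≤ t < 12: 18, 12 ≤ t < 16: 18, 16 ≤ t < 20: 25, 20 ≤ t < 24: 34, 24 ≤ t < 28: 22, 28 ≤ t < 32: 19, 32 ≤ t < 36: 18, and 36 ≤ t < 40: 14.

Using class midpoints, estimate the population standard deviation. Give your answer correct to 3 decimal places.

8.309

Midpoints: 10, 14, 18, 22, 26, 30, 34, 38
n = 168, Σfm = 3916, mean = 23.3095
Σfm² = 102880
Σf(m − x̄)² = Σfm² − (Σfm)²/n = 102880 − 3916²/168 = 11599.9048
Population variance = 11599.9048 / 168 = 69.0471
Standard deviation = √69.0471 = 8.3095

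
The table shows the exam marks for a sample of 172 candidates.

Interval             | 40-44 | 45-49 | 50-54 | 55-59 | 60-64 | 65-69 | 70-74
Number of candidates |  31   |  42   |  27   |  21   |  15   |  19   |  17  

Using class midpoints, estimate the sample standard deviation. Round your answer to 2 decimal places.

Midpoints: 42, 47, 52, 57, 62, 67, 72
n = 172, Σfm = 9304, mean = 54.0930
Σfm² = 519778
Σf(m − x̄)² = Σfm² − (Σfm)²/n = 519778 − 9304²/172 = 16496.5116
Sample variance = 16496.5116 / 171 = 96.4708
Standard deviation = √96.4708 = 9.8220

9.82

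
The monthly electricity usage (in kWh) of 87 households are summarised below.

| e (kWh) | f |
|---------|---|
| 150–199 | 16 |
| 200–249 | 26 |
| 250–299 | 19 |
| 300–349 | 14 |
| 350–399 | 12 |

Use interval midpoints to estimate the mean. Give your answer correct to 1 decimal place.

Midpoints: 174.5, 224.5, 274.5, 324.5, 374.5
Σfm = 16×174.5 + 26×224.5 + 19×274.5 + 14×324.5 + 12×374.5 = 22881.5
n = Σf = 87
Mean = 22881.5 / 87 = 263.0057

263.0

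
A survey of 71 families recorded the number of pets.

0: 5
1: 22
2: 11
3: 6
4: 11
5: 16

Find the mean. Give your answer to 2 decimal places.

2.62

Values: 0, 1, 2, 3, 4, 5
Σfx = 5×0 + 22×1 + 11×2 + 6×3 + 11×4 + 16×5 = 186
n = Σf = 71
Mean = 186 / 71 = 2.6197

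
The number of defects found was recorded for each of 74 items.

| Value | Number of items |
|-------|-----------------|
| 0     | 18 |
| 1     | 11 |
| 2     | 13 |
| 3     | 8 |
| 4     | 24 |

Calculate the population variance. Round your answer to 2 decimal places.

Values: 0, 1, 2, 3, 4
n = 74, Σfx = 157, mean = 2.1216
Σfx² = 519
Σf(x − x̄)² = Σfx² − (Σfx)²/n = 519 − 157²/74 = 185.9054
Population variance = 185.9054 / 74 = 2.5122

2.51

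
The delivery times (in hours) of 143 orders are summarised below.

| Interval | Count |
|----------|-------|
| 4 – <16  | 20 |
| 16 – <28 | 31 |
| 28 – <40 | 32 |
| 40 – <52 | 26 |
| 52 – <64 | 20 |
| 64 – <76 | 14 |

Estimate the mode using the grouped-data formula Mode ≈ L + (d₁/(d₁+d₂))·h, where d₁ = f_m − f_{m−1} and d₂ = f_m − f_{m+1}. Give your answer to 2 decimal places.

29.71

Modal class: 28 – <40 (highest frequency 32).
d₁ = 32 − 31 = 1, d₂ = 32 − 26 = 6
Mode ≈ 28 + (1/(1+6)) × 12 = 28 + 1.7143 = 29.7143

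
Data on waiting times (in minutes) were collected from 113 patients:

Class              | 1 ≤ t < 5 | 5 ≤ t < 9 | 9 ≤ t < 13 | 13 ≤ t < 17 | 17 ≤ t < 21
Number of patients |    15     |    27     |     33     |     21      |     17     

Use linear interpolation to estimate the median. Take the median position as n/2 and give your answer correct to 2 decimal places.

Cumulative frequencies: 15, 42, 75, 96, 113
n = 113; position = n/2 = 56.5.
This falls in the class 9 ≤ t < 13: L = 9, F = 42, f = 33, h = 4.
Median ≈ 9 + ((56.5 − 42) / 33) × 4 = 10.7576

10.76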